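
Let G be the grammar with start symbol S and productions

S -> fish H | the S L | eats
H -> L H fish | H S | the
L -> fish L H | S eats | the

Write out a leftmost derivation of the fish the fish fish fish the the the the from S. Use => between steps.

S => the S L => the fish H L => the fish the L => the fish the fish L H => the fish the fish fish L H H => the fish the fish fish fish L H H H => the fish the fish fish fish the H H H => the fish the fish fish fish the the H H => the fish the fish fish fish the the the H => the fish the fish fish fish the the the the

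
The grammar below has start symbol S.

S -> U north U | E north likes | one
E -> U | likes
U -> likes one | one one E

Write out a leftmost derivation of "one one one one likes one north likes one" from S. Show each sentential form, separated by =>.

S => U north U => one one E north U => one one U north U => one one one one E north U => one one one one U north U => one one one one likes one north U => one one one one likes one north likes one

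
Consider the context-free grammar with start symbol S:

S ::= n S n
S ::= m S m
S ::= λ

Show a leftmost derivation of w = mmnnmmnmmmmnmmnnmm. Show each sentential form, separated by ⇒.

S ⇒ mSm ⇒ mmSmm ⇒ mmnSnmm ⇒ mmnnSnnmm ⇒ mmnnmSmnnmm ⇒ mmnnmmSmmnnmm ⇒ mmnnmmnSnmmnnmm ⇒ mmnnmmnmSmnmmnnmm ⇒ mmnnmmnmmSmmnmmnnmm ⇒ mmnnmmnmmmmnmmnnmm

S ⇒ mSm   [S ::= m S m]
mSm ⇒ mmSmm   [S ::= m S m]
mmSmm ⇒ mmnSnmm   [S ::= n S n]
mmnSnmm ⇒ mmnnSnnmm   [S ::= n S n]
mmnnSnnmm ⇒ mmnnmSmnnmm   [S ::= m S m]
mmnnmSmnnmm ⇒ mmnnmmSmmnnmm   [S ::= m S m]
mmnnmmSmmnnmm ⇒ mmnnmmnSnmmnnmm   [S ::= n S n]
mmnnmmnSnmmnnmm ⇒ mmnnmmnmSmnmmnnmm   [S ::= m S m]
mmnnmmnmSmnmmnnmm ⇒ mmnnmmnmmSmmnmmnnmm   [S ::= m S m]
mmnnmmnmmSmmnmmnnmm ⇒ mmnnmmnmmmmnmmnnmm   [S ::= λ]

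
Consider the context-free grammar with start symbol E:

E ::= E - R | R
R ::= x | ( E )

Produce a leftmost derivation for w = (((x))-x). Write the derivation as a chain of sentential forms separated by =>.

E => R   [E ::= R]
R => (E)   [R ::= ( E )]
(E) => (E-R)   [E ::= E - R]
(E-R) => (R-R)   [E ::= R]
(R-R) => ((E)-R)   [R ::= ( E )]
((E)-R) => ((R)-R)   [E ::= R]
((R)-R) => (((E))-R)   [R ::= ( E )]
(((E))-R) => (((R))-R)   [E ::= R]
(((R))-R) => (((x))-R)   [R ::= x]
(((x))-R) => (((x))-x)   [R ::= x]

E=>R=>(E)=>(E-R)=>(R-R)=>((E)-R)=>((R)-R)=>(((E))-R)=>(((R))-R)=>(((x))-R)=>(((x))-x)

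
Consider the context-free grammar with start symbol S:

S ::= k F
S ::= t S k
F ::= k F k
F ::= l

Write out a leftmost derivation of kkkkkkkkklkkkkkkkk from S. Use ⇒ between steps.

S ⇒ kF   [S ::= k F]
kF ⇒ kkFk   [F ::= k F k]
kkFk ⇒ kkkFkk   [F ::= k F k]
kkkFkk ⇒ kkkkFkkk   [F ::= k F k]
kkkkFkkk ⇒ kkkkkFkkkk   [F ::= k F k]
kkkkkFkkkk ⇒ kkkkkkFkkkkk   [F ::= k F k]
kkkkkkFkkkkk ⇒ kkkkkkkFkkkkkk   [F ::= k F k]
kkkkkkkFkkkkkk ⇒ kkkkkkkkFkkkkkkk   [F ::= k F k]
kkkkkkkkFkkkkkkk ⇒ kkkkkkkkkFkkkkkkkk   [F ::= k F k]
kkkkkkkkkFkkkkkkkk ⇒ kkkkkkkkklkkkkkkkk   [F ::= l]

S⇒kF⇒kkFk⇒kkkFkk⇒kkkkFkkk⇒kkkkkFkkkk⇒kkkkkkFkkkkk⇒kkkkkkkFkkkkkk⇒kkkkkkkkFkkkkkkk⇒kkkkkkkkkFkkkkkkkk⇒kkkkkkkkklkkkkkkkk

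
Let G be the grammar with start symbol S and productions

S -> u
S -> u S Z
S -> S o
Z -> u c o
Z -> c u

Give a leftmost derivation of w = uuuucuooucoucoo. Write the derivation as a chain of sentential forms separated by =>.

S => So   [S -> S o]
So => uSZo   [S -> u S Z]
uSZo => uuSZZo   [S -> u S Z]
uuSZZo => uuSoZZo   [S -> S o]
uuSoZZo => uuSooZZo   [S -> S o]
uuSooZZo => uuuSZooZZo   [S -> u S Z]
uuuSZooZZo => uuuuZooZZo   [S -> u]
uuuuZooZZo => uuuucuooZZo   [Z -> c u]
uuuucuooZZo => uuuucuooucoZo   [Z -> u c o]
uuuucuooucoZo => uuuucuooucoucoo   [Z -> u c o]

S => So => uSZo => uuSZZo => uuSoZZo => uuSooZZo => uuuSZooZZo => uuuuZooZZo => uuuucuooZZo => uuuucuooucoZo => uuuucuooucoucoo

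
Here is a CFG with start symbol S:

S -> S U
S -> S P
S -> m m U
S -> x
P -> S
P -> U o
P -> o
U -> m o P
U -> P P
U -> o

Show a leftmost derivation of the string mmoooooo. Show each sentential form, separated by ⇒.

S⇒SP⇒SUP⇒SUUP⇒SPUUP⇒mmUPUUP⇒mmPPPUUP⇒mmoPPUUP⇒mmooPUUP⇒mmoooUUP⇒mmooooUP⇒mmoooooP⇒mmoooooo

S ⇒ SP   [S -> S P]
SP ⇒ SUP   [S -> S U]
SUP ⇒ SUUP   [S -> S U]
SUUP ⇒ SPUUP   [S -> S P]
SPUUP ⇒ mmUPUUP   [S -> m m U]
mmUPUUP ⇒ mmPPPUUP   [U -> P P]
mmPPPUUP ⇒ mmoPPUUP   [P -> o]
mmoPPUUP ⇒ mmooPUUP   [P -> o]
mmooPUUP ⇒ mmoooUUP   [P -> o]
mmoooUUP ⇒ mmooooUP   [U -> o]
mmooooUP ⇒ mmoooooP   [U -> o]
mmoooooP ⇒ mmoooooo   [P -> o]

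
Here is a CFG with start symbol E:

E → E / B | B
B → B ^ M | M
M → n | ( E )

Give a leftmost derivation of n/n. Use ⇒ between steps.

E⇒E/B⇒B/B⇒M/B⇒n/B⇒n/M⇒n/n

E ⇒ E/B   [E → E / B]
E/B ⇒ B/B   [E → B]
B/B ⇒ M/B   [B → M]
M/B ⇒ n/B   [M → n]
n/B ⇒ n/M   [B → M]
n/M ⇒ n/n   [M → n]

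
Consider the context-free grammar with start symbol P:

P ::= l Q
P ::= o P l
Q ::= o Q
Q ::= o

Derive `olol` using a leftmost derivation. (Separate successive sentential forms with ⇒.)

P⇒oPl⇒olQl⇒olol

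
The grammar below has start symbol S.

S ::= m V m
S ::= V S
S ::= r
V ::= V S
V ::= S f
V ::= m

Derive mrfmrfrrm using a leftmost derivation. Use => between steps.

S => mVm   [S ::= m V m]
mVm => mVSm   [V ::= V S]
mVSm => mVSSm   [V ::= V S]
mVSSm => mSfSSm   [V ::= S f]
mSfSSm => mVSfSSm   [S ::= V S]
mVSfSSm => mSfSfSSm   [V ::= S f]
mSfSfSSm => mrfSfSSm   [S ::= r]
mrfSfSSm => mrfVSfSSm   [S ::= V S]
mrfVSfSSm => mrfmSfSSm   [V ::= m]
mrfmSfSSm => mrfmrfSSm   [S ::= r]
mrfmrfSSm => mrfmrfrSm   [S ::= r]
mrfmrfrSm => mrfmrfrrm   [S ::= r]

S=>mVm=>mVSm=>mVSSm=>mSfSSm=>mVSfSSm=>mSfSfSSm=>mrfSfSSm=>mrfVSfSSm=>mrfmSfSSm=>mrfmrfSSm=>mrfmrfrSm=>mrfmrfrrm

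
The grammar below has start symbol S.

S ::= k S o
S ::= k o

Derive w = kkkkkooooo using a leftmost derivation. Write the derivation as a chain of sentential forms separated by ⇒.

S ⇒ kSo ⇒ kkSoo ⇒ kkkSooo ⇒ kkkkSoooo ⇒ kkkkkooooo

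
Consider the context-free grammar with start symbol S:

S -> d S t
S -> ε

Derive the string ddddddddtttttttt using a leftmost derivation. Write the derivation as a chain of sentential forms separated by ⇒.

S ⇒ dSt ⇒ ddStt ⇒ dddSttt ⇒ ddddStttt ⇒ dddddSttttt ⇒ ddddddStttttt ⇒ dddddddSttttttt ⇒ ddddddddStttttttt ⇒ ddddddddtttttttt

S ⇒ dSt   [S -> d S t]
dSt ⇒ ddStt   [S -> d S t]
ddStt ⇒ dddSttt   [S -> d S t]
dddSttt ⇒ ddddStttt   [S -> d S t]
ddddStttt ⇒ dddddSttttt   [S -> d S t]
dddddSttttt ⇒ ddddddStttttt   [S -> d S t]
ddddddStttttt ⇒ dddddddSttttttt   [S -> d S t]
dddddddSttttttt ⇒ ddddddddStttttttt   [S -> d S t]
ddddddddStttttttt ⇒ ddddddddtttttttt   [S -> ε]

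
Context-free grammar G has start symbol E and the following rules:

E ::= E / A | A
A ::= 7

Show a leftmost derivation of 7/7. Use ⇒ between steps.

E ⇒ E/A ⇒ A/A ⇒ 7/A ⇒ 7/7

E ⇒ E/A   [E ::= E / A]
E/A ⇒ A/A   [E ::= A]
A/A ⇒ 7/A   [A ::= 7]
7/A ⇒ 7/7   [A ::= 7]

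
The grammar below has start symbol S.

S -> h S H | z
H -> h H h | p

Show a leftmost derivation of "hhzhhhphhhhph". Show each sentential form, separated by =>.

S=>hSH=>hhSHH=>hhzHH=>hhzhHhH=>hhzhhHhhH=>hhzhhhHhhhH=>hhzhhhphhhH=>hhzhhhphhhhHh=>hhzhhhphhhhph

S => hSH   [S -> h S H]
hSH => hhSHH   [S -> h S H]
hhSHH => hhzHH   [S -> z]
hhzHH => hhzhHhH   [H -> h H h]
hhzhHhH => hhzhhHhhH   [H -> h H h]
hhzhhHhhH => hhzhhhHhhhH   [H -> h H h]
hhzhhhHhhhH => hhzhhhphhhH   [H -> p]
hhzhhhphhhH => hhzhhhphhhhHh   [H -> h H h]
hhzhhhphhhhHh => hhzhhhphhhhph   [H -> p]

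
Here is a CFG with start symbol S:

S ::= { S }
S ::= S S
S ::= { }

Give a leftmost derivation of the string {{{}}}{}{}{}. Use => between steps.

S => SS   [S ::= S S]
SS => SSS   [S ::= S S]
SSS => SSSS   [S ::= S S]
SSSS => {S}SSS   [S ::= { S }]
{S}SSS => {{S}}SSS   [S ::= { S }]
{{S}}SSS => {{{}}}SSS   [S ::= { }]
{{{}}}SSS => {{{}}}{}SS   [S ::= { }]
{{{}}}{}SS => {{{}}}{}{}S   [S ::= { }]
{{{}}}{}{}S => {{{}}}{}{}{}   [S ::= { }]

S => SS => SSS => SSSS => {S}SSS => {{S}}SSS => {{{}}}SSS => {{{}}}{}SS => {{{}}}{}{}S => {{{}}}{}{}{}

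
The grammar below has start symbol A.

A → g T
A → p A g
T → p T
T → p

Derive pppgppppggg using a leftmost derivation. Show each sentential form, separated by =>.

A => pAg   [A → p A g]
pAg => ppAgg   [A → p A g]
ppAgg => pppAggg   [A → p A g]
pppAggg => pppgTggg   [A → g T]
pppgTggg => pppgpTggg   [T → p T]
pppgpTggg => pppgppTggg   [T → p T]
pppgppTggg => pppgpppTggg   [T → p T]
pppgpppTggg => pppgppppggg   [T → p]

A => pAg => ppAgg => pppAggg => pppgTggg => pppgpTggg => pppgppTggg => pppgpppTggg => pppgppppggg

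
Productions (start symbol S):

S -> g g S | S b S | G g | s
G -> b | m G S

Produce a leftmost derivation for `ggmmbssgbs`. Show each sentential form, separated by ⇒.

S ⇒ ggS ⇒ ggSbS ⇒ ggGgbS ⇒ ggmGSgbS ⇒ ggmmGSSgbS ⇒ ggmmbSSgbS ⇒ ggmmbsSgbS ⇒ ggmmbssgbS ⇒ ggmmbssgbs

S ⇒ ggS   [S -> g g S]
ggS ⇒ ggSbS   [S -> S b S]
ggSbS ⇒ ggGgbS   [S -> G g]
ggGgbS ⇒ ggmGSgbS   [G -> m G S]
ggmGSgbS ⇒ ggmmGSSgbS   [G -> m G S]
ggmmGSSgbS ⇒ ggmmbSSgbS   [G -> b]
ggmmbSSgbS ⇒ ggmmbsSgbS   [S -> s]
ggmmbsSgbS ⇒ ggmmbssgbS   [S -> s]
ggmmbssgbS ⇒ ggmmbssgbs   [S -> s]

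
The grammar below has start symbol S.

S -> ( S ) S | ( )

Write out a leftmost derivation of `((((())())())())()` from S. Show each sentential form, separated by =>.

S => (S)S   [S -> ( S ) S]
(S)S => ((S)S)S   [S -> ( S ) S]
((S)S)S => (((S)S)S)S   [S -> ( S ) S]
(((S)S)S)S => ((((S)S)S)S)S   [S -> ( S ) S]
((((S)S)S)S)S => ((((())S)S)S)S   [S -> ( )]
((((())S)S)S)S => ((((())())S)S)S   [S -> ( )]
((((())())S)S)S => ((((())())())S)S   [S -> ( )]
((((())())())S)S => ((((())())())())S   [S -> ( )]
((((())())())())S => ((((())())())())()   [S -> ( )]

S => (S)S => ((S)S)S => (((S)S)S)S => ((((S)S)S)S)S => ((((())S)S)S)S => ((((())())S)S)S => ((((())())())S)S => ((((())())())())S => ((((())())())())()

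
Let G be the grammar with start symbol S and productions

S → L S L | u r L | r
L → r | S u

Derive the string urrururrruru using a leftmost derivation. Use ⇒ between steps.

S ⇒ urL   [S → u r L]
urL ⇒ urSu   [L → S u]
urSu ⇒ urLSLu   [S → L S L]
urLSLu ⇒ urSuSLu   [L → S u]
urSuSLu ⇒ urruSLu   [S → r]
urruSLu ⇒ urruLSLLu   [S → L S L]
urruLSLLu ⇒ urrurSLLu   [L → r]
urrurSLLu ⇒ urrururLLLu   [S → u r L]
urrururLLLu ⇒ urrururrLLu   [L → r]
urrururrLLu ⇒ urrururrSuLu   [L → S u]
urrururrSuLu ⇒ urrururrruLu   [S → r]
urrururrruLu ⇒ urrururrruru   [L → r]

S⇒urL⇒urSu⇒urLSLu⇒urSuSLu⇒urruSLu⇒urruLSLLu⇒urrurSLLu⇒urrururLLLu⇒urrururrLLu⇒urrururrSuLu⇒urrururrruLu⇒urrururrruru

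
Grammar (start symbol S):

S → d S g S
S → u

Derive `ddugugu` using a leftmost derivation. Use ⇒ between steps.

S ⇒ dSgS   [S → d S g S]
dSgS ⇒ ddSgSgS   [S → d S g S]
ddSgSgS ⇒ ddugSgS   [S → u]
ddugSgS ⇒ ddugugS   [S → u]
ddugugS ⇒ ddugugu   [S → u]

S ⇒ dSgS ⇒ ddSgSgS ⇒ ddugSgS ⇒ ddugugS ⇒ ddugugu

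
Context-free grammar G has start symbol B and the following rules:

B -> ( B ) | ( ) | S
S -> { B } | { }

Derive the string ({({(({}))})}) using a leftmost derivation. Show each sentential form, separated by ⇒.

B ⇒ (B)   [B -> ( B )]
(B) ⇒ (S)   [B -> S]
(S) ⇒ ({B})   [S -> { B }]
({B}) ⇒ ({(B)})   [B -> ( B )]
({(B)}) ⇒ ({(S)})   [B -> S]
({(S)}) ⇒ ({({B})})   [S -> { B }]
({({B})}) ⇒ ({({(B)})})   [B -> ( B )]
({({(B)})}) ⇒ ({({((B))})})   [B -> ( B )]
({({((B))})}) ⇒ ({({((S))})})   [B -> S]
({({((S))})}) ⇒ ({({(({}))})})   [S -> { }]

B⇒(B)⇒(S)⇒({B})⇒({(B)})⇒({(S)})⇒({({B})})⇒({({(B)})})⇒({({((B))})})⇒({({((S))})})⇒({({(({}))})})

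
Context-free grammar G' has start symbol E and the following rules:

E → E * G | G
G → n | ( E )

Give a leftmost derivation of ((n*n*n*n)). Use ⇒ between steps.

E⇒G⇒(E)⇒(G)⇒((E))⇒((E*G))⇒((E*G*G))⇒((E*G*G*G))⇒((G*G*G*G))⇒((n*G*G*G))⇒((n*n*G*G))⇒((n*n*n*G))⇒((n*n*n*n))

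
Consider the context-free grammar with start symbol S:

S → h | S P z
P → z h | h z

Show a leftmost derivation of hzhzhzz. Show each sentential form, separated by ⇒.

S ⇒ SPz ⇒ SPzPz ⇒ hPzPz ⇒ hzhzPz ⇒ hzhzhzz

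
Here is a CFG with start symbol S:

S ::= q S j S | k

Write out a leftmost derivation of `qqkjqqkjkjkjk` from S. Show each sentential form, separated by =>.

S => qSjS => qqSjSjS => qqkjSjS => qqkjqSjSjS => qqkjqqSjSjSjS => qqkjqqkjSjSjS => qqkjqqkjkjSjS => qqkjqqkjkjkjS => qqkjqqkjkjkjk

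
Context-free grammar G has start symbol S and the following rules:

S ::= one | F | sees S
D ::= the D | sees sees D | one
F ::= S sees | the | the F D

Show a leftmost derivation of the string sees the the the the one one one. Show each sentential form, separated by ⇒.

S ⇒ sees S ⇒ sees F ⇒ sees the F D ⇒ sees the the F D D ⇒ sees the the the F D D D ⇒ sees the the the the D D D ⇒ sees the the the the one D D ⇒ sees the the the the one one D ⇒ sees the the the the one one one

S ⇒ sees S   [S ::= sees S]
sees S ⇒ sees F   [S ::= F]
sees F ⇒ sees the F D   [F ::= the F D]
sees the F D ⇒ sees the the F D D   [F ::= the F D]
sees the the F D D ⇒ sees the the the F D D D   [F ::= the F D]
sees the the the F D D D ⇒ sees the the the the D D D   [F ::= the]
sees the the the the D D D ⇒ sees the the the the one D D   [D ::= one]
sees the the the the one D D ⇒ sees the the the the one one D   [D ::= one]
sees the the the the one one D ⇒ sees the the the the one one one   [D ::= one]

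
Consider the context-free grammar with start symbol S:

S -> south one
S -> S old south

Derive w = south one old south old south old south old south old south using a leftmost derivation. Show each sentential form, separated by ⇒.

S ⇒ S old south ⇒ S old south old south ⇒ S old south old south old south ⇒ S old south old south old south old south ⇒ S old south old south old south old south old south ⇒ south one old south old south old south old south old south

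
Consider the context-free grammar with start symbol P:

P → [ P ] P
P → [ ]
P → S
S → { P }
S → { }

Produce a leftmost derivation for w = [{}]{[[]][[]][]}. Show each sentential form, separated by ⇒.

P ⇒ [P]P ⇒ [S]P ⇒ [{}]P ⇒ [{}]S ⇒ [{}]{P} ⇒ [{}]{[P]P} ⇒ [{}]{[[]]P} ⇒ [{}]{[[]][P]P} ⇒ [{}]{[[]][[]]P} ⇒ [{}]{[[]][[]][]}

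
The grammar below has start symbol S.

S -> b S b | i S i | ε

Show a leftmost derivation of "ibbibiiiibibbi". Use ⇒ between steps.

S ⇒ iSi ⇒ ibSbi ⇒ ibbSbbi ⇒ ibbiSibbi ⇒ ibbibSbibbi ⇒ ibbibiSibibbi ⇒ ibbibiiSiibibbi ⇒ ibbibiiiibibbi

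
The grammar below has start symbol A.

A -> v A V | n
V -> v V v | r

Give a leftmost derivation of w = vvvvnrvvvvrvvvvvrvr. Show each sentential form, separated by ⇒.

A ⇒ vAV   [A -> v A V]
vAV ⇒ vvAVV   [A -> v A V]
vvAVV ⇒ vvvAVVV   [A -> v A V]
vvvAVVV ⇒ vvvvAVVVV   [A -> v A V]
vvvvAVVVV ⇒ vvvvnVVVV   [A -> n]
vvvvnVVVV ⇒ vvvvnrVVV   [V -> r]
vvvvnrVVV ⇒ vvvvnrvVvVV   [V -> v V v]
vvvvnrvVvVV ⇒ vvvvnrvvVvvVV   [V -> v V v]
vvvvnrvvVvvVV ⇒ vvvvnrvvvVvvvVV   [V -> v V v]
vvvvnrvvvVvvvVV ⇒ vvvvnrvvvvVvvvvVV   [V -> v V v]
vvvvnrvvvvVvvvvVV ⇒ vvvvnrvvvvrvvvvVV   [V -> r]
vvvvnrvvvvrvvvvVV ⇒ vvvvnrvvvvrvvvvvVvV   [V -> v V v]
vvvvnrvvvvrvvvvvVvV ⇒ vvvvnrvvvvrvvvvvrvV   [V -> r]
vvvvnrvvvvrvvvvvrvV ⇒ vvvvnrvvvvrvvvvvrvr   [V -> r]

A ⇒ vAV ⇒ vvAVV ⇒ vvvAVVV ⇒ vvvvAVVVV ⇒ vvvvnVVVV ⇒ vvvvnrVVV ⇒ vvvvnrvVvVV ⇒ vvvvnrvvVvvVV ⇒ vvvvnrvvvVvvvVV ⇒ vvvvnrvvvvVvvvvVV ⇒ vvvvnrvvvvrvvvvVV ⇒ vvvvnrvvvvrvvvvvVvV ⇒ vvvvnrvvvvrvvvvvrvV ⇒ vvvvnrvvvvrvvvvvrvr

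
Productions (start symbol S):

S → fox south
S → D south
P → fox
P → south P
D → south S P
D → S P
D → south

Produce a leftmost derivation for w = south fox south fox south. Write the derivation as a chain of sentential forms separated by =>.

S => D south => south S P south => south fox south P south => south fox south fox south

S => D south   [S → D south]
D south => south S P south   [D → south S P]
south S P south => south fox south P south   [S → fox south]
south fox south P south => south fox south fox south   [P → fox]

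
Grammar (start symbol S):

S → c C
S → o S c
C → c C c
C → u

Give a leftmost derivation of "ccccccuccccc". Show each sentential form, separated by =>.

S => cC => ccCc => cccCcc => ccccCccc => cccccCcccc => ccccccCccccc => ccccccuccccc

S => cC   [S → c C]
cC => ccCc   [C → c C c]
ccCc => cccCcc   [C → c C c]
cccCcc => ccccCccc   [C → c C c]
ccccCccc => cccccCcccc   [C → c C c]
cccccCcccc => ccccccCccccc   [C → c C c]
ccccccCccccc => ccccccuccccc   [C → u]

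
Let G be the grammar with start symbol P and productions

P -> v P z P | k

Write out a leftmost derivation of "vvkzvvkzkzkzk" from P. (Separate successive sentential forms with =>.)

P => vPzP => vvPzPzP => vvkzPzP => vvkzvPzPzP => vvkzvvPzPzPzP => vvkzvvkzPzPzP => vvkzvvkzkzPzP => vvkzvvkzkzkzP => vvkzvvkzkzkzk

P => vPzP   [P -> v P z P]
vPzP => vvPzPzP   [P -> v P z P]
vvPzPzP => vvkzPzP   [P -> k]
vvkzPzP => vvkzvPzPzP   [P -> v P z P]
vvkzvPzPzP => vvkzvvPzPzPzP   [P -> v P z P]
vvkzvvPzPzPzP => vvkzvvkzPzPzP   [P -> k]
vvkzvvkzPzPzP => vvkzvvkzkzPzP   [P -> k]
vvkzvvkzkzPzP => vvkzvvkzkzkzP   [P -> k]
vvkzvvkzkzkzP => vvkzvvkzkzkzk   [P -> k]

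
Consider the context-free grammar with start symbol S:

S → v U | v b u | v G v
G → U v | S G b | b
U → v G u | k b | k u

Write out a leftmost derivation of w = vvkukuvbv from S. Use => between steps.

S => vGv => vSGbv => vvUGbv => vvkuGbv => vvkuUvbv => vvkukuvbv

S => vGv   [S → v G v]
vGv => vSGbv   [G → S G b]
vSGbv => vvUGbv   [S → v U]
vvUGbv => vvkuGbv   [U → k u]
vvkuGbv => vvkuUvbv   [G → U v]
vvkuUvbv => vvkukuvbv   [U → k u]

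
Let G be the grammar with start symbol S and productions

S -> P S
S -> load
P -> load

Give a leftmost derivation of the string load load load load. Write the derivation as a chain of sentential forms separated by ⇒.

S ⇒ P S ⇒ load S ⇒ load P S ⇒ load load S ⇒ load load P S ⇒ load load load S ⇒ load load load load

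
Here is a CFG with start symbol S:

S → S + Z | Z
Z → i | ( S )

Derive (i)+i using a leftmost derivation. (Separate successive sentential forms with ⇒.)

S ⇒ S+Z ⇒ Z+Z ⇒ (S)+Z ⇒ (Z)+Z ⇒ (i)+Z ⇒ (i)+i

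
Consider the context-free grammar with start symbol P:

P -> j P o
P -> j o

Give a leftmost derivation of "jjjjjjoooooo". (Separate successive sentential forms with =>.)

P => jPo => jjPoo => jjjPooo => jjjjPoooo => jjjjjPooooo => jjjjjjoooooo

P => jPo   [P -> j P o]
jPo => jjPoo   [P -> j P o]
jjPoo => jjjPooo   [P -> j P o]
jjjPooo => jjjjPoooo   [P -> j P o]
jjjjPoooo => jjjjjPooooo   [P -> j P o]
jjjjjPooooo => jjjjjjoooooo   [P -> j o]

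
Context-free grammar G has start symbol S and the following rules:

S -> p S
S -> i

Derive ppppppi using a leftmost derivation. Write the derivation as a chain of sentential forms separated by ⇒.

S⇒pS⇒ppS⇒pppS⇒ppppS⇒pppppS⇒ppppppS⇒ppppppi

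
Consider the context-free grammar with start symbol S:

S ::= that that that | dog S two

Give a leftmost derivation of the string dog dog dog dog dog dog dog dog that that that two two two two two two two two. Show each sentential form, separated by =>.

S => dog S two   [S ::= dog S two]
dog S two => dog dog S two two   [S ::= dog S two]
dog dog S two two => dog dog dog S two two two   [S ::= dog S two]
dog dog dog S two two two => dog dog dog dog S two two two two   [S ::= dog S two]
dog dog dog dog S two two two two => dog dog dog dog dog S two two two two two   [S ::= dog S two]
dog dog dog dog dog S two two two two two => dog dog dog dog dog dog S two two two two two two   [S ::= dog S two]
dog dog dog dog dog dog S two two two two two two => dog dog dog dog dog dog dog S two two two two two two two   [S ::= dog S two]
dog dog dog dog dog dog dog S two two two two two two two => dog dog dog dog dog dog dog dog S two two two two two two two two   [S ::= dog S two]
dog dog dog dog dog dog dog dog S two two two two two two two two => dog dog dog dog dog dog dog dog that that that two two two two two two two two   [S ::= that that that]

S => dog S two => dog dog S two two => dog dog dog S two two two => dog dog dog dog S two two two two => dog dog dog dog dog S two two two two two => dog dog dog dog dog dog S two two two two two two => dog dog dog dog dog dog dog S two two two two two two two => dog dog dog dog dog dog dog dog S two two two two two two two two => dog dog dog dog dog dog dog dog that that that two two two two two two two two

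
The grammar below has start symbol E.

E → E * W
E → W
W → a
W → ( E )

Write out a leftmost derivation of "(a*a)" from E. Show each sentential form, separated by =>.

E => W => (E) => (E*W) => (W*W) => (a*W) => (a*a)

E => W   [E → W]
W => (E)   [W → ( E )]
(E) => (E*W)   [E → E * W]
(E*W) => (W*W)   [E → W]
(W*W) => (a*W)   [W → a]
(a*W) => (a*a)   [W → a]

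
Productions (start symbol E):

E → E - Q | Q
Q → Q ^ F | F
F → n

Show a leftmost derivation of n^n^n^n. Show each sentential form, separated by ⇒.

E ⇒ Q ⇒ Q^F ⇒ Q^F^F ⇒ Q^F^F^F ⇒ F^F^F^F ⇒ n^F^F^F ⇒ n^n^F^F ⇒ n^n^n^F ⇒ n^n^n^n

E ⇒ Q   [E → Q]
Q ⇒ Q^F   [Q → Q ^ F]
Q^F ⇒ Q^F^F   [Q → Q ^ F]
Q^F^F ⇒ Q^F^F^F   [Q → Q ^ F]
Q^F^F^F ⇒ F^F^F^F   [Q → F]
F^F^F^F ⇒ n^F^F^F   [F → n]
n^F^F^F ⇒ n^n^F^F   [F → n]
n^n^F^F ⇒ n^n^n^F   [F → n]
n^n^n^F ⇒ n^n^n^n   [F → n]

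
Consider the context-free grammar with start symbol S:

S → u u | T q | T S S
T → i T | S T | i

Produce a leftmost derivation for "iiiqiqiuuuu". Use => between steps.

S=>TSS=>iTSS=>iSTSS=>iTqTSS=>iiTqTSS=>iiSTqTSS=>iiTqTqTSS=>iiiqTqTSS=>iiiqiqTSS=>iiiqiqiSS=>iiiqiqiuuS=>iiiqiqiuuuu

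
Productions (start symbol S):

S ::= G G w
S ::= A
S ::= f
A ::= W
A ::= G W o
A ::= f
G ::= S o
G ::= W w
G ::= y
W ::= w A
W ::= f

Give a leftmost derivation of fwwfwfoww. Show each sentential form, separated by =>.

S => GGw => WwGw => fwGw => fwWww => fwwAww => fwwGWoww => fwwWwWoww => fwwfwWoww => fwwfwfoww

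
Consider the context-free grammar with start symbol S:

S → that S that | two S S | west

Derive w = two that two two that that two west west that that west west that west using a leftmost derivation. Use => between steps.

S => two S S   [S → two S S]
two S S => two that S that S   [S → that S that]
two that S that S => two that two S S that S   [S → two S S]
two that two S S that S => two that two two S S S that S   [S → two S S]
two that two two S S S that S => two that two two that S that S S that S   [S → that S that]
two that two two that S that S S that S => two that two two that that S that that S S that S   [S → that S that]
two that two two that that S that that S S that S => two that two two that that two S S that that S S that S   [S → two S S]
two that two two that that two S S that that S S that S => two that two two that that two west S that that S S that S   [S → west]
two that two two that that two west S that that S S that S => two that two two that that two west west that that S S that S   [S → west]
two that two two that that two west west that that S S that S => two that two two that that two west west that that west S that S   [S → west]
two that two two that that two west west that that west S that S => two that two two that that two west west that that west west that S   [S → west]
two that two two that that two west west that that west west that S => two that two two that that two west west that that west west that west   [S → west]

S => two S S => two that S that S => two that two S S that S => two that two two S S S that S => two that two two that S that S S that S => two that two two that that S that that S S that S => two that two two that that two S S that that S S that S => two that two two that that two west S that that S S that S => two that two two that that two west west that that S S that S => two that two two that that two west west that that west S that S => two that two two that that two west west that that west west that S => two that two two that that two west west that that west west that west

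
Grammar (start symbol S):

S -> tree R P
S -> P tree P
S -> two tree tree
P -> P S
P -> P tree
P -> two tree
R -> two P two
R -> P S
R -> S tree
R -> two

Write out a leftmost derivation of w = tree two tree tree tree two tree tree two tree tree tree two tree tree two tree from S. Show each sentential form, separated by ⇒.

S ⇒ tree R P   [S -> tree R P]
tree R P ⇒ tree S tree P   [R -> S tree]
tree S tree P ⇒ tree P tree P tree P   [S -> P tree P]
tree P tree P tree P ⇒ tree P S tree P tree P   [P -> P S]
tree P S tree P tree P ⇒ tree P S S tree P tree P   [P -> P S]
tree P S S tree P tree P ⇒ tree P tree S S tree P tree P   [P -> P tree]
tree P tree S S tree P tree P ⇒ tree P tree tree S S tree P tree P   [P -> P tree]
tree P tree tree S S tree P tree P ⇒ tree two tree tree tree S S tree P tree P   [P -> two tree]
tree two tree tree tree S S tree P tree P ⇒ tree two tree tree tree two tree tree S tree P tree P   [S -> two tree tree]
tree two tree tree tree two tree tree S tree P tree P ⇒ tree two tree tree tree two tree tree two tree tree tree P tree P   [S -> two tree tree]
tree two tree tree tree two tree tree two tree tree tree P tree P ⇒ tree two tree tree tree two tree tree two tree tree tree two tree tree P   [P -> two tree]
tree two tree tree tree two tree tree two tree tree tree two tree tree P ⇒ tree two tree tree tree two tree tree two tree tree tree two tree tree two tree   [P -> two tree]

S ⇒ tree R P ⇒ tree S tree P ⇒ tree P tree P tree P ⇒ tree P S tree P tree P ⇒ tree P S S tree P tree P ⇒ tree P tree S S tree P tree P ⇒ tree P tree tree S S tree P tree P ⇒ tree two tree tree tree S S tree P tree P ⇒ tree two tree tree tree two tree tree S tree P tree P ⇒ tree two tree tree tree two tree tree two tree tree tree P tree P ⇒ tree two tree tree tree two tree tree two tree tree tree two tree tree P ⇒ tree two tree tree tree two tree tree two tree tree tree two tree tree two tree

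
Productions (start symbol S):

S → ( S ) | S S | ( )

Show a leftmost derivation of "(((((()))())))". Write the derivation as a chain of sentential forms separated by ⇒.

S ⇒ (S) ⇒ ((S)) ⇒ (((S))) ⇒ (((SS))) ⇒ ((((S)S))) ⇒ (((((S))S))) ⇒ (((((()))S))) ⇒ (((((()))())))

S ⇒ (S)   [S → ( S )]
(S) ⇒ ((S))   [S → ( S )]
((S)) ⇒ (((S)))   [S → ( S )]
(((S))) ⇒ (((SS)))   [S → S S]
(((SS))) ⇒ ((((S)S)))   [S → ( S )]
((((S)S))) ⇒ (((((S))S)))   [S → ( S )]
(((((S))S))) ⇒ (((((()))S)))   [S → ( )]
(((((()))S))) ⇒ (((((()))())))   [S → ( )]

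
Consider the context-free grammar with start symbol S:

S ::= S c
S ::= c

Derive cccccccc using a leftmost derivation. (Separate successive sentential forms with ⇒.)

S⇒Sc⇒Scc⇒Sccc⇒Scccc⇒Sccccc⇒Scccccc⇒Sccccccc⇒cccccccc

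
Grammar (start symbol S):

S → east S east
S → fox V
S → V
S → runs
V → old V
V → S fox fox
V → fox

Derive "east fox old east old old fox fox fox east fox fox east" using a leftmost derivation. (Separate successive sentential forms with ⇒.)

S ⇒ east S east ⇒ east fox V east ⇒ east fox old V east ⇒ east fox old S fox fox east ⇒ east fox old east S east fox fox east ⇒ east fox old east V east fox fox east ⇒ east fox old east old V east fox fox east ⇒ east fox old east old S fox fox east fox fox east ⇒ east fox old east old V fox fox east fox fox east ⇒ east fox old east old old V fox fox east fox fox east ⇒ east fox old east old old fox fox fox east fox fox east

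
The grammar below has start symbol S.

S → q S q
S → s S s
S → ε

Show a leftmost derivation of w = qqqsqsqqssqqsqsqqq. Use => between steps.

S => qSq   [S → q S q]
qSq => qqSqq   [S → q S q]
qqSqq => qqqSqqq   [S → q S q]
qqqSqqq => qqqsSsqqq   [S → s S s]
qqqsSsqqq => qqqsqSqsqqq   [S → q S q]
qqqsqSqsqqq => qqqsqsSsqsqqq   [S → s S s]
qqqsqsSsqsqqq => qqqsqsqSqsqsqqq   [S → q S q]
qqqsqsqSqsqsqqq => qqqsqsqqSqqsqsqqq   [S → q S q]
qqqsqsqqSqqsqsqqq => qqqsqsqqsSsqqsqsqqq   [S → s S s]
qqqsqsqqsSsqqsqsqqq => qqqsqsqqssqqsqsqqq   [S → ε]

S => qSq => qqSqq => qqqSqqq => qqqsSsqqq => qqqsqSqsqqq => qqqsqsSsqsqqq => qqqsqsqSqsqsqqq => qqqsqsqqSqqsqsqqq => qqqsqsqqsSsqqsqsqqq => qqqsqsqqssqqsqsqqq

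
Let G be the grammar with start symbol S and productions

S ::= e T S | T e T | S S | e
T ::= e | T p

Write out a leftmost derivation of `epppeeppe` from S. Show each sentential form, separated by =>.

S=>SS=>TeTS=>TpeTS=>TppeTS=>TpppeTS=>epppeTS=>epppeTpS=>epppeTppS=>epppeeppS=>epppeeppe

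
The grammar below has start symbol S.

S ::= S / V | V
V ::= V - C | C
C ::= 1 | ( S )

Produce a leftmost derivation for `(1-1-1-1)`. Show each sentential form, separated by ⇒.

S ⇒ V   [S ::= V]
V ⇒ C   [V ::= C]
C ⇒ (S)   [C ::= ( S )]
(S) ⇒ (V)   [S ::= V]
(V) ⇒ (V-C)   [V ::= V - C]
(V-C) ⇒ (V-C-C)   [V ::= V - C]
(V-C-C) ⇒ (V-C-C-C)   [V ::= V - C]
(V-C-C-C) ⇒ (C-C-C-C)   [V ::= C]
(C-C-C-C) ⇒ (1-C-C-C)   [C ::= 1]
(1-C-C-C) ⇒ (1-1-C-C)   [C ::= 1]
(1-1-C-C) ⇒ (1-1-1-C)   [C ::= 1]
(1-1-1-C) ⇒ (1-1-1-1)   [C ::= 1]

S⇒V⇒C⇒(S)⇒(V)⇒(V-C)⇒(V-C-C)⇒(V-C-C-C)⇒(C-C-C-C)⇒(1-C-C-C)⇒(1-1-C-C)⇒(1-1-1-C)⇒(1-1-1-1)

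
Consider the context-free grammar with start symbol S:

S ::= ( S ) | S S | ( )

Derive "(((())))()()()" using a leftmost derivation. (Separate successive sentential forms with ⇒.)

S⇒SS⇒SSS⇒SSSS⇒(S)SSS⇒((S))SSS⇒(((S)))SSS⇒(((())))SSS⇒(((())))()SS⇒(((())))()()S⇒(((())))()()()

S ⇒ SS   [S ::= S S]
SS ⇒ SSS   [S ::= S S]
SSS ⇒ SSSS   [S ::= S S]
SSSS ⇒ (S)SSS   [S ::= ( S )]
(S)SSS ⇒ ((S))SSS   [S ::= ( S )]
((S))SSS ⇒ (((S)))SSS   [S ::= ( S )]
(((S)))SSS ⇒ (((())))SSS   [S ::= ( )]
(((())))SSS ⇒ (((())))()SS   [S ::= ( )]
(((())))()SS ⇒ (((())))()()S   [S ::= ( )]
(((())))()()S ⇒ (((())))()()()   [S ::= ( )]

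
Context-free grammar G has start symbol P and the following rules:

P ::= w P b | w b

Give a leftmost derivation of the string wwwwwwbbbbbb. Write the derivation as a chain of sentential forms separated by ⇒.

P ⇒ wPb ⇒ wwPbb ⇒ wwwPbbb ⇒ wwwwPbbbb ⇒ wwwwwPbbbbb ⇒ wwwwwwbbbbbb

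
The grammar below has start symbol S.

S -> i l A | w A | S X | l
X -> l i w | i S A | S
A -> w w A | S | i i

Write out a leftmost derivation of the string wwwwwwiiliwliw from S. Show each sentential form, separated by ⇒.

S ⇒ SX ⇒ wAX ⇒ wwwAX ⇒ wwwSX ⇒ wwwSXX ⇒ wwwwAXX ⇒ wwwwwwAXX ⇒ wwwwwwiiXX ⇒ wwwwwwiiliwX ⇒ wwwwwwiiliwliw

S ⇒ SX   [S -> S X]
SX ⇒ wAX   [S -> w A]
wAX ⇒ wwwAX   [A -> w w A]
wwwAX ⇒ wwwSX   [A -> S]
wwwSX ⇒ wwwSXX   [S -> S X]
wwwSXX ⇒ wwwwAXX   [S -> w A]
wwwwAXX ⇒ wwwwwwAXX   [A -> w w A]
wwwwwwAXX ⇒ wwwwwwiiXX   [A -> i i]
wwwwwwiiXX ⇒ wwwwwwiiliwX   [X -> l i w]
wwwwwwiiliwX ⇒ wwwwwwiiliwliw   [X -> l i w]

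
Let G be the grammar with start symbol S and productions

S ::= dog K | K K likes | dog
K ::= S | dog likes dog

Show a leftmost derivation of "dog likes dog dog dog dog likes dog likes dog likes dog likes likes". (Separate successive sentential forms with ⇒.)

S ⇒ K K likes ⇒ dog likes dog K likes ⇒ dog likes dog S likes ⇒ dog likes dog K K likes likes ⇒ dog likes dog S K likes likes ⇒ dog likes dog K K likes K likes likes ⇒ dog likes dog S K likes K likes likes ⇒ dog likes dog dog K K likes K likes likes ⇒ dog likes dog dog S K likes K likes likes ⇒ dog likes dog dog dog K likes K likes likes ⇒ dog likes dog dog dog dog likes dog likes K likes likes ⇒ dog likes dog dog dog dog likes dog likes dog likes dog likes likes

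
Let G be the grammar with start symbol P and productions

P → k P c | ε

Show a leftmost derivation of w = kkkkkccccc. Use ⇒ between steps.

P ⇒ kPc   [P → k P c]
kPc ⇒ kkPcc   [P → k P c]
kkPcc ⇒ kkkPccc   [P → k P c]
kkkPccc ⇒ kkkkPcccc   [P → k P c]
kkkkPcccc ⇒ kkkkkPccccc   [P → k P c]
kkkkkPccccc ⇒ kkkkkccccc   [P → ε]

P ⇒ kPc ⇒ kkPcc ⇒ kkkPccc ⇒ kkkkPcccc ⇒ kkkkkPccccc ⇒ kkkkkccccc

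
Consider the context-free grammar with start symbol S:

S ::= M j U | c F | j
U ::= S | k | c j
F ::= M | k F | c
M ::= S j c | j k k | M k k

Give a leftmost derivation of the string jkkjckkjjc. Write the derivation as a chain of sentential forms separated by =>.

S => MjU   [S ::= M j U]
MjU => jkkjU   [M ::= j k k]
jkkjU => jkkjS   [U ::= S]
jkkjS => jkkjcF   [S ::= c F]
jkkjcF => jkkjckF   [F ::= k F]
jkkjckF => jkkjckkF   [F ::= k F]
jkkjckkF => jkkjckkM   [F ::= M]
jkkjckkM => jkkjckkSjc   [M ::= S j c]
jkkjckkSjc => jkkjckkjjc   [S ::= j]

S => MjU => jkkjU => jkkjS => jkkjcF => jkkjckF => jkkjckkF => jkkjckkM => jkkjckkSjc => jkkjckkjjc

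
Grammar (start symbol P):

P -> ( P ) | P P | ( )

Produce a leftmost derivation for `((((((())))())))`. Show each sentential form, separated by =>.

P => (P)   [P -> ( P )]
(P) => ((P))   [P -> ( P )]
((P)) => (((P)))   [P -> ( P )]
(((P))) => (((PP)))   [P -> P P]
(((PP))) => ((((P)P)))   [P -> ( P )]
((((P)P))) => (((((P))P)))   [P -> ( P )]
(((((P))P))) => ((((((P)))P)))   [P -> ( P )]
((((((P)))P))) => ((((((())))P)))   [P -> ( )]
((((((())))P))) => ((((((())))())))   [P -> ( )]

P => (P) => ((P)) => (((P))) => (((PP))) => ((((P)P))) => (((((P))P))) => ((((((P)))P))) => ((((((())))P))) => ((((((())))())))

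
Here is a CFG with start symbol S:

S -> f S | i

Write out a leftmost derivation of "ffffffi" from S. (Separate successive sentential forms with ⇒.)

S⇒fS⇒ffS⇒fffS⇒ffffS⇒fffffS⇒ffffffS⇒ffffffi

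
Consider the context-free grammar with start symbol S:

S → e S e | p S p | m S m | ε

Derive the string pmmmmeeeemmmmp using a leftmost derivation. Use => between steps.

S=>pSp=>pmSmp=>pmmSmmp=>pmmmSmmmp=>pmmmmSmmmmp=>pmmmmeSemmmmp=>pmmmmeeSeemmmmp=>pmmmmeeeemmmmp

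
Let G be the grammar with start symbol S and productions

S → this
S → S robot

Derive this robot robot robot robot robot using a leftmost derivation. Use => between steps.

S => S robot => S robot robot => S robot robot robot => S robot robot robot robot => S robot robot robot robot robot => this robot robot robot robot robot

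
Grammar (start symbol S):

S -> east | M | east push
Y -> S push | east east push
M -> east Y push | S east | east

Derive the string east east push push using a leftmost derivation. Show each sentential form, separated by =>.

S => M   [S -> M]
M => east Y push   [M -> east Y push]
east Y push => east S push push   [Y -> S push]
east S push push => east M push push   [S -> M]
east M push push => east east push push   [M -> east]

S => M => east Y push => east S push push => east M push push => east east push push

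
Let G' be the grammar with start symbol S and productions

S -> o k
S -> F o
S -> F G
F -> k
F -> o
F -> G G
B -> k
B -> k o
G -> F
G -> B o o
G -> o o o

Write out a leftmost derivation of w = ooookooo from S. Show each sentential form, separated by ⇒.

S ⇒ FG   [S -> F G]
FG ⇒ GGG   [F -> G G]
GGG ⇒ oooGG   [G -> o o o]
oooGG ⇒ oooFG   [G -> F]
oooFG ⇒ ooooG   [F -> o]
ooooG ⇒ ooooBoo   [G -> B o o]
ooooBoo ⇒ ooookooo   [B -> k o]

S ⇒ FG ⇒ GGG ⇒ oooGG ⇒ oooFG ⇒ ooooG ⇒ ooooBoo ⇒ ooookooo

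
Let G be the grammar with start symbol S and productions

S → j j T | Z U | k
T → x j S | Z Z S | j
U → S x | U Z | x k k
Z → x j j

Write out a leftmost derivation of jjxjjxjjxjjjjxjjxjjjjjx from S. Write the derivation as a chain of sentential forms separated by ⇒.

S ⇒ jjT   [S → j j T]
jjT ⇒ jjZZS   [T → Z Z S]
jjZZS ⇒ jjxjjZS   [Z → x j j]
jjxjjZS ⇒ jjxjjxjjS   [Z → x j j]
jjxjjxjjS ⇒ jjxjjxjjZU   [S → Z U]
jjxjjxjjZU ⇒ jjxjjxjjxjjU   [Z → x j j]
jjxjjxjjxjjU ⇒ jjxjjxjjxjjSx   [U → S x]
jjxjjxjjxjjSx ⇒ jjxjjxjjxjjjjTx   [S → j j T]
jjxjjxjjxjjjjTx ⇒ jjxjjxjjxjjjjZZSx   [T → Z Z S]
jjxjjxjjxjjjjZZSx ⇒ jjxjjxjjxjjjjxjjZSx   [Z → x j j]
jjxjjxjjxjjjjxjjZSx ⇒ jjxjjxjjxjjjjxjjxjjSx   [Z → x j j]
jjxjjxjjxjjjjxjjxjjSx ⇒ jjxjjxjjxjjjjxjjxjjjjTx   [S → j j T]
jjxjjxjjxjjjjxjjxjjjjTx ⇒ jjxjjxjjxjjjjxjjxjjjjjx   [T → j]

S⇒jjT⇒jjZZS⇒jjxjjZS⇒jjxjjxjjS⇒jjxjjxjjZU⇒jjxjjxjjxjjU⇒jjxjjxjjxjjSx⇒jjxjjxjjxjjjjTx⇒jjxjjxjjxjjjjZZSx⇒jjxjjxjjxjjjjxjjZSx⇒jjxjjxjjxjjjjxjjxjjSx⇒jjxjjxjjxjjjjxjjxjjjjTx⇒jjxjjxjjxjjjjxjjxjjjjjx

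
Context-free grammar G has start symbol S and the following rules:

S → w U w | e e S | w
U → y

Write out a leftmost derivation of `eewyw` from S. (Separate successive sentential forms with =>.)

S=>eeS=>eewUw=>eewyw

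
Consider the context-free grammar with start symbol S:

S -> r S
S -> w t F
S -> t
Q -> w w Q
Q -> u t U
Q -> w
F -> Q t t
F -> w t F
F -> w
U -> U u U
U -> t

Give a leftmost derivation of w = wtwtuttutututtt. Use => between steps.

S => wtF => wtwtF => wtwtQtt => wtwtutUtt => wtwtutUuUtt => wtwtutUuUuUtt => wtwtutUuUuUuUtt => wtwtuttuUuUuUtt => wtwtuttutuUuUtt => wtwtuttututuUtt => wtwtuttutututtt

S => wtF   [S -> w t F]
wtF => wtwtF   [F -> w t F]
wtwtF => wtwtQtt   [F -> Q t t]
wtwtQtt => wtwtutUtt   [Q -> u t U]
wtwtutUtt => wtwtutUuUtt   [U -> U u U]
wtwtutUuUtt => wtwtutUuUuUtt   [U -> U u U]
wtwtutUuUuUtt => wtwtutUuUuUuUtt   [U -> U u U]
wtwtutUuUuUuUtt => wtwtuttuUuUuUtt   [U -> t]
wtwtuttuUuUuUtt => wtwtuttutuUuUtt   [U -> t]
wtwtuttutuUuUtt => wtwtuttututuUtt   [U -> t]
wtwtuttututuUtt => wtwtuttutututtt   [U -> t]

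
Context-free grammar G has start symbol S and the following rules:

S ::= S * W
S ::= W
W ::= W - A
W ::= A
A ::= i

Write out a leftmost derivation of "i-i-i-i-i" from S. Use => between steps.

S => W   [S ::= W]
W => W-A   [W ::= W - A]
W-A => W-A-A   [W ::= W - A]
W-A-A => W-A-A-A   [W ::= W - A]
W-A-A-A => W-A-A-A-A   [W ::= W - A]
W-A-A-A-A => A-A-A-A-A   [W ::= A]
A-A-A-A-A => i-A-A-A-A   [A ::= i]
i-A-A-A-A => i-i-A-A-A   [A ::= i]
i-i-A-A-A => i-i-i-A-A   [A ::= i]
i-i-i-A-A => i-i-i-i-A   [A ::= i]
i-i-i-i-A => i-i-i-i-i   [A ::= i]

S => W => W-A => W-A-A => W-A-A-A => W-A-A-A-A => A-A-A-A-A => i-A-A-A-A => i-i-A-A-A => i-i-i-A-A => i-i-i-i-A => i-i-i-i-i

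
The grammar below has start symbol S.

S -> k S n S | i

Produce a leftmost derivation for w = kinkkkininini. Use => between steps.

S => kSnS => kinS => kinkSnS => kinkkSnSnS => kinkkkSnSnSnS => kinkkkinSnSnS => kinkkkininSnS => kinkkkinininS => kinkkkininini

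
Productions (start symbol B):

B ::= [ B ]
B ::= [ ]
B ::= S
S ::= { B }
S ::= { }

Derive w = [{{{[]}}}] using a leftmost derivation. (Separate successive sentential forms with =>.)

B=>[B]=>[S]=>[{B}]=>[{S}]=>[{{B}}]=>[{{S}}]=>[{{{B}}}]=>[{{{[]}}}]

B => [B]   [B ::= [ B ]]
[B] => [S]   [B ::= S]
[S] => [{B}]   [S ::= { B }]
[{B}] => [{S}]   [B ::= S]
[{S}] => [{{B}}]   [S ::= { B }]
[{{B}}] => [{{S}}]   [B ::= S]
[{{S}}] => [{{{B}}}]   [S ::= { B }]
[{{{B}}}] => [{{{[]}}}]   [B ::= [ ]]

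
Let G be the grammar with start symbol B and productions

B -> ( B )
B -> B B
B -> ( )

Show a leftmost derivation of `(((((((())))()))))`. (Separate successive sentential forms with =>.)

B=>(B)=>((B))=>(((B)))=>((((B))))=>((((BB))))=>(((((B)B))))=>((((((B))B))))=>(((((((B)))B))))=>(((((((())))B))))=>(((((((())))()))))

B => (B)   [B -> ( B )]
(B) => ((B))   [B -> ( B )]
((B)) => (((B)))   [B -> ( B )]
(((B))) => ((((B))))   [B -> ( B )]
((((B)))) => ((((BB))))   [B -> B B]
((((BB)))) => (((((B)B))))   [B -> ( B )]
(((((B)B)))) => ((((((B))B))))   [B -> ( B )]
((((((B))B)))) => (((((((B)))B))))   [B -> ( B )]
(((((((B)))B)))) => (((((((())))B))))   [B -> ( )]
(((((((())))B)))) => (((((((())))()))))   [B -> ( )]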